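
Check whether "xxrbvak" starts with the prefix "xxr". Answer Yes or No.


Input string: 'xxrbvak'
Prefix to check: 'xxr'
First 3 characters of input: 'xxr'
Match: True
Result: Yes


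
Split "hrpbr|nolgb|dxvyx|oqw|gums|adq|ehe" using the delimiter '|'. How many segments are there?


Input string: 'hrpbr|nolgb|dxvyx|oqw|gums|adq|ehe'
Delimiter: '|'
Split result: 'hrpbr', 'nolgb', 'dxvyx', 'oqw', 'gums', 'adq', 'ehe'
Number of parts: 7


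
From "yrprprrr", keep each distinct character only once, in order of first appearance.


Input: 'yrprprrr'
Operation: keep first occurrence of each character
Scan: s[0]='y' new -> keep; s[1]='r' new -> keep; s[2]='p' new -> keep; s[3]='r' seen -> skip; s[4]='p' seen -> skip; s[5]='r' seen -> skip; s[6]='r' seen -> skip; s[7]='r' seen -> skip
Result: yrp


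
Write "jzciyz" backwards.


Input string: 'jzciyz'
Operation: reverse character order
Original order: 'j' -> 'z' -> 'c' -> 'i' -> 'y' -> 'z'
Reversed order: 'z' -> 'y' -> 'i' -> 'c' -> 'z' -> 'j'
Result: zyiczj


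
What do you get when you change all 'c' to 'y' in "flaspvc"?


Input string: 'flaspvc'
Operation: replace 'c' with 'y'
Positions of 'c': 6
After replacement: flaspvy


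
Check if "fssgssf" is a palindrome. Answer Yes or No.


Input string: 'fssgssf'
Reversed: 'fssgssf'
Compare pairs: s[0]='f' vs s[6]='f' (match), s[1]='s' vs s[5]='s' (match), s[2]='s' vs s[4]='s' (match)
Palindrome: Yes


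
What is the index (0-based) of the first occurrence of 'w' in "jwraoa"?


Input string: 'jwraoa'
Target: 'w'
Scanning left to right: s[0]='j', s[1]='w'
First match at index: 1


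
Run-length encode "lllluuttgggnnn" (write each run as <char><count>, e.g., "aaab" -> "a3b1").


Input: 'lllluuttgggnnn'
Operation: identify consecutive runs
Runs: 'llll' -> l4, 'uu' -> u2, 'tt' -> t2, 'ggg' -> g3, 'nnn' -> n3
Encoded: l4u2t2g3n3


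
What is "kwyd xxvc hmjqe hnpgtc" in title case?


Input string: 'kwyd xxvc hmjqe hnpgtc'
Operation: capitalize first letter of each word
Word transformations: 'kwyd'->'Kwyd', 'xxvc'->'Xxvc', 'hmjqe'->'Hmjqe', 'hnpgtc'->'Hnpgtc'
Result: Kwyd Xxvc Hmjqe Hnpgtc


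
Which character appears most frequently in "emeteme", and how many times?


Input: 'emeteme'
Operation: tally each character
Counts: 'e':4, 'm':2, 't':1
Maximum: 'e' appears 4 times


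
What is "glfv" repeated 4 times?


Input string: 'glfv'
Operation: repeat 4 times
Concatenation: 'glfv' + 'glfv' + 'glfv' + 'glfv'
Result: glfvglfvglfvglfv


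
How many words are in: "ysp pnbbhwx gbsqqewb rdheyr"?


Input string: 'ysp pnbbhwx gbsqqewb rdheyr'
Operation: split by spaces
Words found: 'ysp', 'pnbbhwx', 'gbsqqewb', 'rdheyr'
Word count: 4


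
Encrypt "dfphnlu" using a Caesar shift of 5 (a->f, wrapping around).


Input: 'dfphnlu', shift = 5
Operation: for each letter, (position + 5) mod 26
Mapping: 'd'(3+5=8)->'i', 'f'(5+5=10)->'k', 'p'(15+5=20)->'u', 'h'(7+5=12)->'m', 'n'(13+5=18)->'s', 'l'(11+5=16)->'q', 'u'(20+5=25)->'z'
Result: ikumsqz


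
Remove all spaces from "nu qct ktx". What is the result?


Input string: 'nu qct ktx'
Operation: remove all spaces
Words: 'nu', 'qct', 'ktx'
Join without spaces: nuqctktx


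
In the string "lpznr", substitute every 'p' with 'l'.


Input string: 'lpznr'
Operation: replace 'p' with 'l'
Positions of 'p': 1
After replacement: llznr


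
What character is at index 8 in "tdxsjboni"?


Input string: 'tdxsjboni'
Operation: get character at index 8
Index mapping: s[0]='t', s[1]='d', s[2]='x', s[3]='s', s[4]='j', s[5]='b', s[6]='o', s[7]='n', s[8]='i'
Result: 'i'


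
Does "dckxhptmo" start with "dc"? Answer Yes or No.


Input string: 'dckxhptmo'
Prefix to check: 'dc'
First 2 characters of input: 'dc'
Match: True
Result: Yes


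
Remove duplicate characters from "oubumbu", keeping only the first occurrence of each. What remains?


Input: 'oubumbu'
Operation: keep first occurrence of each character
Scan: s[0]='o' new -> keep; s[1]='u' new -> keep; s[2]='b' new -> keep; s[3]='u' seen -> skip; s[4]='m' new -> keep; s[5]='b' seen -> skip; s[6]='u' seen -> skip
Result: oubm


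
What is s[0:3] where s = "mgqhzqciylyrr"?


Input string: 'mgqhzqciylyrr'
Operation: slice [0:3]
Extract characters: s[0]='m', s[1]='g', s[2]='q'
Result: mgq


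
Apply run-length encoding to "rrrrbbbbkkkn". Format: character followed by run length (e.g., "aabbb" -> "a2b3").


Input: 'rrrrbbbbkkkn'
Operation: identify consecutive runs
Runs: 'rrrr' -> r4, 'bbbb' -> b4, 'kkk' -> k3, 'n' -> n1
Encoded: r4b4k3n1


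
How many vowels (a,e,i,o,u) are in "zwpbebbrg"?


Input string: 'zwpbebbrg'
Operation: count vowels (a, e, i, o, u)
Scan: s[0]='z', s[1]='w', s[2]='p', s[3]='b', s[4]='e' (vowel), s[5]='b', s[6]='b', s[7]='r', s[8]='g'
Vowels found: 1
Result: 1


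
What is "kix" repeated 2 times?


Input string: 'kix'
Operation: repeat 2 times
Concatenation: 'kix' + 'kix'
Result: kixkix


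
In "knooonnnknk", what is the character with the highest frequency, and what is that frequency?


Input: 'knooonnnknk'
Operation: tally each character
Counts: 'k':3, 'n':5, 'o':3
Maximum: 'n' appears 5 times


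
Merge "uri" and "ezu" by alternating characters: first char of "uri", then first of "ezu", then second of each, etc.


String 1: 'uri'
String 2: 'ezu'
Operation: alternate characters
Pairs: 'u'+'e', 'r'+'z', 'i'+'u'
Result: uerziu


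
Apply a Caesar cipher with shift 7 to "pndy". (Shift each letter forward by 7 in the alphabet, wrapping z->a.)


Input: 'pndy', shift = 7
Operation: for each letter, (position + 7) mod 26
Mapping: 'p'(15+7=22)->'w', 'n'(13+7=20)->'u', 'd'(3+7=10)->'k', 'y'(24+7=31, 31 mod 26=5)->'f'
Result: wukf


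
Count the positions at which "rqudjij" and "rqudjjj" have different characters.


String 1: 'rqudjij'
String 2: 'rqudjjj'
Compare each position: pos 0: 'r'=='r', pos 1: 'q'=='q', pos 2: 'u'=='u', pos 3: 'd'=='d', pos 4: 'j'=='j', pos 5: 'i'!='j', pos 6: 'j'=='j'
Differing positions: 1
Hamming distance: 1


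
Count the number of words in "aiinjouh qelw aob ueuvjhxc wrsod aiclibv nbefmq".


Input string: 'aiinjouh qelw aob ueuvjhxc wrsod aiclibv nbefmq'
Operation: split by spaces
Words found: 'aiinjouh', 'qelw', 'aob', 'ueuvjhxc', 'wrsod', 'aiclibv', 'nbefmq'
Word count: 7


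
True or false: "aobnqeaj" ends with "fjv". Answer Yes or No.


Input string: 'aobnqeaj'
Suffix to check: 'fjv'
Last 3 characters of input: 'eaj'
Match: False
Result: No


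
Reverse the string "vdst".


Input string: 'vdst'
Operation: reverse character order
Original order: 'v' -> 'd' -> 's' -> 't'
Reversed order: 't' -> 's' -> 'd' -> 'v'
Result: tsdv


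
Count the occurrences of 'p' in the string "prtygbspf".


Input string: 'prtygbspf'
Target character: 'p'
Scan each position: s[0]='p', s[7]='p'
Matches found at indices: 0, 7
Total: 2


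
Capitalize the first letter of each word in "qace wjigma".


Input string: 'qace wjigma'
Operation: capitalize first letter of each word
Word transformations: 'qace'->'Qace', 'wjigma'->'Wjigma'
Result: Qace Wjigma


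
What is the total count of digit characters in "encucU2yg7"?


Input string: 'encucU2yg7'
Operation: count digit characters (0-9)
Scan: 'e', 'n', 'c', 'u', 'c', 'U', '2'(digit), 'y', 'g', '7'(digit)
Digits found: 2
Result: 2


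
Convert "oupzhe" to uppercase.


Input string: 'oupzhe'
Operation: convert each letter to uppercase
Mapping: 'o'->'O', 'u'->'U', 'p'->'P', 'z'->'Z', 'h'->'H', 'e'->'E'
Result: OUPZHE


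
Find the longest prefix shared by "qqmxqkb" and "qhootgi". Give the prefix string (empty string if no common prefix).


String 1: 'qqmxqkb'
String 2: 'qhootgi'
Compare position by position:
pos 0: 'q' vs 'q' match
pos 1: 'q' vs 'h' differ -> stop
Longest common prefix: "q" (length 1)


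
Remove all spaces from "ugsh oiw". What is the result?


Input string: 'ugsh oiw'
Operation: remove all spaces
Words: 'ugsh', 'oiw'
Join without spaces: ugshoiw


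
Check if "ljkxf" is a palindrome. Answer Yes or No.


Input string: 'ljkxf'
Reversed: 'fxkjl'
Compare pairs: s[0]='l' vs s[4]='f' (mismatch), s[1]='j' vs s[3]='x' (mismatch)
Palindrome: No


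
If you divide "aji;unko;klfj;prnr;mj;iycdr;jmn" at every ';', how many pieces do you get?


Input string: 'aji;unko;klfj;prnr;mj;iycdr;jmn'
Delimiter: ';'
Split result: 'aji', 'unko', 'klfj', 'prnr', 'mj', 'iycdr', 'jmn'
Number of parts: 7


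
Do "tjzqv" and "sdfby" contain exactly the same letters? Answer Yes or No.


String 1: 'tjzqv' -> sorted: 'jqtvz'
String 2: 'sdfby' -> sorted: 'bdfsy'
Compare sorted forms: 'jqtvz' != 'bdfsy'
Anagram: No


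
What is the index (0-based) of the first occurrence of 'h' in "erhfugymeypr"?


Input string: 'erhfugymeypr'
Target: 'h'
Scanning left to right: s[0]='e', s[1]='r', s[2]='h'
First match at index: 2


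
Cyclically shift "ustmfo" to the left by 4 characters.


Input: 'ustmfo', shift = 4
Operation: split at index 4 and swap parts
Front part s[0:4] = 'ustm'
Back part s[4:] = 'fo'
Rotated = back + front = 'fo' + 'ustm'
Result: foustm


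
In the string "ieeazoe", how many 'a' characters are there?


Input string: 'ieeazoe'
Target character: 'a'
Scan each position: s[3]='a'
Matches found at indices: 3
Total: 1


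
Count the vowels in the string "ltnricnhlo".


Input string: 'ltnricnhlo'
Operation: count vowels (a, e, i, o, u)
Scan: s[0]='l', s[1]='t', s[2]='n', s[3]='r', s[4]='i' (vowel), s[5]='c', s[6]='n', s[7]='h', s[8]='l', s[9]='o' (vowel)
Vowels found: 2
Result: 2


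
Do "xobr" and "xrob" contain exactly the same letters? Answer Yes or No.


String 1: 'xobr' -> sorted: 'borx'
String 2: 'xrob' -> sorted: 'borx'
Compare sorted forms: 'borx' == 'borx'
Anagram: Yes


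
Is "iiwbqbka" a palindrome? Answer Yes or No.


Input string: 'iiwbqbka'
Reversed: 'akbqbwii'
Compare pairs: s[0]='i' vs s[7]='a' (mismatch), s[1]='i' vs s[6]='k' (mismatch), s[2]='w' vs s[5]='b' (mismatch), s[3]='b' vs s[4]='q' (mismatch)
Palindrome: No


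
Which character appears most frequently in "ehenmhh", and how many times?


Input: 'ehenmhh'
Operation: tally each character
Counts: 'e':2, 'h':3, 'm':1, 'n':1
Maximum: 'h' appears 3 times


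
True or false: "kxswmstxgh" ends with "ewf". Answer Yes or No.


Input string: 'kxswmstxgh'
Suffix to check: 'ewf'
Last 3 characters of input: 'xgh'
Match: False
Result: No


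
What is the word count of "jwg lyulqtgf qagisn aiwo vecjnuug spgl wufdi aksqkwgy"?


Input string: 'jwg lyulqtgf qagisn aiwo vecjnuug spgl wufdi aksqkwgy'
Operation: split by spaces
Words found: 'jwg', 'lyulqtgf', 'qagisn', 'aiwo', 'vecjnuug', 'spgl', 'wufdi', 'aksqkwgy'
Word count: 8


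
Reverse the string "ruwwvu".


Input string: 'ruwwvu'
Operation: reverse character order
Original order: 'r' -> 'u' -> 'w' -> 'w' -> 'v' -> 'u'
Reversed order: 'u' -> 'v' -> 'w' -> 'w' -> 'u' -> 'r'
Result: uvwwur


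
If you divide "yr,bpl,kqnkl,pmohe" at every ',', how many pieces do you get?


Input string: 'yr,bpl,kqnkl,pmohe'
Delimiter: ','
Split result: 'yr', 'bpl', 'kqnkl', 'pmohe'
Number of parts: 4


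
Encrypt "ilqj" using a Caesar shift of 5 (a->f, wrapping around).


Input: 'ilqj', shift = 5
Operation: for each letter, (position + 5) mod 26
Mapping: 'i'(8+5=13)->'n', 'l'(11+5=16)->'q', 'q'(16+5=21)->'v', 'j'(9+5=14)->'o'
Result: nqvo


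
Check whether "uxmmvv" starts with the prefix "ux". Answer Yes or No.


Input string: 'uxmmvv'
Prefix to check: 'ux'
First 2 characters of input: 'ux'
Match: True
Result: Yes


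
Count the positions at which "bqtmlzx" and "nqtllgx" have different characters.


String 1: 'bqtmlzx'
String 2: 'nqtllgx'
Compare each position: pos 0: 'b'!='n', pos 1: 'q'=='q', pos 2: 't'=='t', pos 3: 'm'!='l', pos 4: 'l'=='l', pos 5: 'z'!='g', pos 6: 'x'=='x'
Differing positions: 3
Hamming distance: 3


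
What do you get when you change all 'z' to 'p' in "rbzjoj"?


Input string: 'rbzjoj'
Operation: replace 'z' with 'p'
Positions of 'z': 2
After replacement: rbpjoj


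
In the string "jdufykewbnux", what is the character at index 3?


Input string: 'jdufykewbnux'
Operation: get character at index 3
Index mapping: s[0]='j', s[1]='d', s[2]='u', s[3]='f'
Result: 'f'


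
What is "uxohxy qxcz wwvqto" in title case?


Input string: 'uxohxy qxcz wwvqto'
Operation: capitalize first letter of each word
Word transformations: 'uxohxy'->'Uxohxy', 'qxcz'->'Qxcz', 'wwvqto'->'Wwvqto'
Result: Uxohxy Qxcz Wwvqto


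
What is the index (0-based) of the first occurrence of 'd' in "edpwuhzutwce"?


Input string: 'edpwuhzutwce'
Target: 'd'
Scanning left to right: s[0]='e', s[1]='d'
First match at index: 1


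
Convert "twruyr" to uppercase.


Input string: 'twruyr'
Operation: convert each letter to uppercase
Mapping: 't'->'T', 'w'->'W', 'r'->'R', 'u'->'U', 'y'->'Y', 'r'->'R'
Result: TWRUYR


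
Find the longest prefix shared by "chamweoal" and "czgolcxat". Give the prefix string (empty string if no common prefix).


String 1: 'chamweoal'
String 2: 'czgolcxat'
Compare position by position:
pos 0: 'c' vs 'c' match
pos 1: 'h' vs 'z' differ -> stop
Longest common prefix: "c" (length 1)


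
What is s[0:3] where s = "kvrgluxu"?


Input string: 'kvrgluxu'
Operation: slice [0:3]
Extract characters: s[0]='k', s[1]='v', s[2]='r'
Result: kvr


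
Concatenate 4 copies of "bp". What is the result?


Input string: 'bp'
Operation: repeat 4 times
Concatenation: 'bp' + 'bp' + 'bp' + 'bp'
Result: bpbpbpbp


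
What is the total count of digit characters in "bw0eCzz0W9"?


Input string: 'bw0eCzz0W9'
Operation: count digit characters (0-9)
Scan: 'b', 'w', '0'(digit), 'e', 'C', 'z', 'z', '0'(digit), 'W', '9'(digit)
Digits found: 3
Result: 3


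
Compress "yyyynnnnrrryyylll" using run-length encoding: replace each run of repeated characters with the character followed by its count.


Input: 'yyyynnnnrrryyylll'
Operation: identify consecutive runs
Runs: 'yyyy' -> y4, 'nnnn' -> n4, 'rrr' -> r3, 'yyy' -> y3, 'lll' -> l3
Encoded: y4n4r3y3l3


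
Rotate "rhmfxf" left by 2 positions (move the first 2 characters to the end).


Input: 'rhmfxf', shift = 2
Operation: split at index 2 and swap parts
Front part s[0:2] = 'rh'
Back part s[2:] = 'mfxf'
Rotated = back + front = 'mfxf' + 'rh'
Result: mfxfrh


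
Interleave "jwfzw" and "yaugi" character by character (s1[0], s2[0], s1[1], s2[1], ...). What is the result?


String 1: 'jwfzw'
String 2: 'yaugi'
Operation: alternate characters
Pairs: 'j'+'y', 'w'+'a', 'f'+'u', 'z'+'g', 'w'+'i'
Result: jywafuzgwi


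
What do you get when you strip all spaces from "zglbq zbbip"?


Input string: 'zglbq zbbip'
Operation: remove all spaces
Words: 'zglbq', 'zbbip'
Join without spaces: zglbqzbbip


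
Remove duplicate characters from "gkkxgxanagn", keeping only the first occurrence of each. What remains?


Input: 'gkkxgxanagn'
Operation: keep first occurrence of each character
Scan: s[0]='g' new -> keep; s[1]='k' new -> keep; s[2]='k' seen -> skip; s[3]='x' new -> keep; s[4]='g' seen -> skip; s[5]='x' seen -> skip; s[6]='a' new -> keep; s[7]='n' new -> keep; s[8]='a' seen -> skip; s[9]='g' seen -> skip; s[10]='n' seen -> skip
Result: gkxan


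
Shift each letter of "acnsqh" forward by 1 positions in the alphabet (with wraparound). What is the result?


Input: 'acnsqh', shift = 1
Operation: for each letter, (position + 1) mod 26
Mapping: 'a'(0+1=1)->'b', 'c'(2+1=3)->'d', 'n'(13+1=14)->'o', 's'(18+1=19)->'t', 'q'(16+1=17)->'r', 'h'(7+1=8)->'i'
Result: bdotri


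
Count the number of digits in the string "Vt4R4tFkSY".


Input string: 'Vt4R4tFkSY'
Operation: count digit characters (0-9)
Scan: 'V', 't', '4'(digit), 'R', '4'(digit), 't', 'F', 'k', 'S', 'Y'
Digits found: 2
Result: 2


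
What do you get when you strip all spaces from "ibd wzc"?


Input string: 'ibd wzc'
Operation: remove all spaces
Words: 'ibd', 'wzc'
Join without spaces: ibdwzc


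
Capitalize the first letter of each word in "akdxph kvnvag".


Input string: 'akdxph kvnvag'
Operation: capitalize first letter of each word
Word transformations: 'akdxph'->'Akdxph', 'kvnvag'->'Kvnvag'
Result: Akdxph Kvnvag


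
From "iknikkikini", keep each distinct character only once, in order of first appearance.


Input: 'iknikkikini'
Operation: keep first occurrence of each character
Scan: s[0]='i' new -> keep; s[1]='k' new -> keep; s[2]='n' new -> keep; s[3]='i' seen -> skip; s[4]='k' seen -> skip; s[5]='k' seen -> skip; s[6]='i' seen -> skip; s[7]='k' seen -> skip; s[8]='i' seen -> skip; s[9]='n' seen -> skip; s[10]='i' seen -> skip
Result: ikn


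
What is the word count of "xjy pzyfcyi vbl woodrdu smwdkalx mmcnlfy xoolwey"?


Input string: 'xjy pzyfcyi vbl woodrdu smwdkalx mmcnlfy xoolwey'
Operation: split by spaces
Words found: 'xjy', 'pzyfcyi', 'vbl', 'woodrdu', 'smwdkalx', 'mmcnlfy', 'xoolwey'
Word count: 7


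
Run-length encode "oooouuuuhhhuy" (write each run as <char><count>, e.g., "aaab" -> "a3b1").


Input: 'oooouuuuhhhuy'
Operation: identify consecutive runs
Runs: 'oooo' -> o4, 'uuuu' -> u4, 'hhh' -> h3, 'u' -> u1, 'y' -> y1
Encoded: o4u4h3u1y1


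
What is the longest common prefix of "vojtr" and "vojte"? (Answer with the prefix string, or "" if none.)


String 1: 'vojtr'
String 2: 'vojte'
Compare position by position:
pos 0: 'v' vs 'v' match
pos 1: 'o' vs 'o' match
pos 2: 'j' vs 'j' match
pos 3: 't' vs 't' match
pos 4: 'r' vs 'e' differ -> stop
Longest common prefix: "vojt" (length 4)


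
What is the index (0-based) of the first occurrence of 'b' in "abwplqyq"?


Input string: 'abwplqyq'
Target: 'b'
Scanning left to right: s[0]='a', s[1]='b'
First match at index: 1


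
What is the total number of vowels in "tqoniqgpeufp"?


Input string: 'tqoniqgpeufp'
Operation: count vowels (a, e, i, o, u)
Scan: s[0]='t', s[1]='q', s[2]='o' (vowel), s[3]='n', s[4]='i' (vowel), s[5]='q', s[6]='g', s[7]='p', s[8]='e' (vowel), s[9]='u' (vowel), s[10]='f', s[11]='p'
Vowels found: 4
Result: 4


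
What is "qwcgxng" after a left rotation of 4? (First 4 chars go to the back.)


Input: 'qwcgxng', shift = 4
Operation: split at index 4 and swap parts
Front part s[0:4] = 'qwcg'
Back part s[4:] = 'xng'
Rotated = back + front = 'xng' + 'qwcg'
Result: xngqwcg


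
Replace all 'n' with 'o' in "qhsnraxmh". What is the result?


Input string: 'qhsnraxmh'
Operation: replace 'n' with 'o'
Positions of 'n': 3
After replacement: qhsoraxmh


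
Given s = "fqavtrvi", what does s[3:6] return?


Input string: 'fqavtrvi'
Operation: slice [3:6]
Extract characters: s[3]='v', s[4]='t', s[5]='r'
Result: vtr


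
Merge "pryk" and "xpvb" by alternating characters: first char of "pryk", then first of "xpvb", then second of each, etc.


String 1: 'pryk'
String 2: 'xpvb'
Operation: alternate characters
Pairs: 'p'+'x', 'r'+'p', 'y'+'v', 'k'+'b'
Result: pxrpyvkb


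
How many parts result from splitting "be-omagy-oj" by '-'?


Input string: 'be-omagy-oj'
Delimiter: '-'
Split result: 'be', 'omagy', 'oj'
Number of parts: 3


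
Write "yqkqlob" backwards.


Input string: 'yqkqlob'
Operation: reverse character order
Original order: 'y' -> 'q' -> 'k' -> 'q' -> 'l' -> 'o' -> 'b'
Reversed order: 'b' -> 'o' -> 'l' -> 'q' -> 'k' -> 'q' -> 'y'
Result: bolqkqy


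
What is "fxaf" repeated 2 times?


Input string: 'fxaf'
Operation: repeat 2 times
Concatenation: 'fxaf' + 'fxaf'
Result: fxaffxaf


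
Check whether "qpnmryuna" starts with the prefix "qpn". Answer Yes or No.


Input string: 'qpnmryuna'
Prefix to check: 'qpn'
First 3 characters of input: 'qpn'
Match: True
Result: Yes


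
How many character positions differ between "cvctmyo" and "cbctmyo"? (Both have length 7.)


String 1: 'cvctmyo'
String 2: 'cbctmyo'
Compare each position: pos 0: 'c'=='c', pos 1: 'v'!='b', pos 2: 'c'=='c', pos 3: 't'=='t', pos 4: 'm'=='m', pos 5: 'y'=='y', pos 6: 'o'=='o'
Differing positions: 1
Hamming distance: 1


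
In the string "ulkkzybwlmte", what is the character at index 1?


Input string: 'ulkkzybwlmte'
Operation: get character at index 1
Index mapping: s[0]='u', s[1]='l'
Result: 'l'


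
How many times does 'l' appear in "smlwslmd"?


Input string: 'smlwslmd'
Target character: 'l'
Scan each position: s[2]='l', s[5]='l'
Matches found at indices: 2, 5
Total: 2


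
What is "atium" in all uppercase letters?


Input string: 'atium'
Operation: convert each letter to uppercase
Mapping: 'a'->'A', 't'->'T', 'i'->'I', 'u'->'U', 'm'->'M'
Result: ATIUM


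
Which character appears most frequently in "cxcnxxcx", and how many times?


Input: 'cxcnxxcx'
Operation: tally each character
Counts: 'c':3, 'n':1, 'x':4
Maximum: 'x' appears 4 times


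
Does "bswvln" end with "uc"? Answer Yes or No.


Input string: 'bswvln'
Suffix to check: 'uc'
Last 2 characters of input: 'ln'
Match: False
Result: No


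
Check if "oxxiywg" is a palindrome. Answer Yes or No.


Input string: 'oxxiywg'
Reversed: 'gwyixxo'
Compare pairs: s[0]='o' vs s[6]='g' (mismatch), s[1]='x' vs s[5]='w' (mismatch), s[2]='x' vs s[4]='y' (mismatch)
Palindrome: No


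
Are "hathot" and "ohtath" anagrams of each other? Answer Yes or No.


String 1: 'hathot' -> sorted: 'ahhott'
String 2: 'ohtath' -> sorted: 'ahhott'
Compare sorted forms: 'ahhott' == 'ahhott'
Anagram: Yes


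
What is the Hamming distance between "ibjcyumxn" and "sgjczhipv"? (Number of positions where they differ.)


String 1: 'ibjcyumxn'
String 2: 'sgjczhipv'
Compare each position: pos 0: 'i'!='s', pos 1: 'b'!='g', pos 2: 'j'=='j', pos 3: 'c'=='c', pos 4: 'y'!='z', pos 5: 'u'!='h', pos 6: 'm'!='i', pos 7: 'x'!='p', pos 8: 'n'!='v'
Differing positions: 7
Hamming distance: 7


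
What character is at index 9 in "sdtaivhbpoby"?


Input string: 'sdtaivhbpoby'
Operation: get character at index 9
Index mapping: s[0]='s', s[1]='d', s[2]='t', s[3]='a', s[4]='i', s[5]='v', s[6]='h', s[7]='b', s[8]='p', s[9]='o'
Result: 'o'


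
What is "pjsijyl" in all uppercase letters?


Input string: 'pjsijyl'
Operation: convert each letter to uppercase
Mapping: 'p'->'P', 'j'->'J', 's'->'S', 'i'->'I', 'j'->'J', 'y'->'Y', 'l'->'L'
Result: PJSIJYL


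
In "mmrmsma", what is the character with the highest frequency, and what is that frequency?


Input: 'mmrmsma'
Operation: tally each character
Counts: 'a':1, 'm':4, 'r':1, 's':1
Maximum: 'm' appears 4 times


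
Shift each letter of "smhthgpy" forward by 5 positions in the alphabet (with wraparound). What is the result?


Input: 'smhthgpy', shift = 5
Operation: for each letter, (position + 5) mod 26
Mapping: 's'(18+5=23)->'x', 'm'(12+5=17)->'r', 'h'(7+5=12)->'m', 't'(19+5=24)->'y', 'h'(7+5=12)->'m', 'g'(6+5=11)->'l', 'p'(15+5=20)->'u', 'y'(24+5=29, 29 mod 26=3)->'d'
Result: xrmymlud


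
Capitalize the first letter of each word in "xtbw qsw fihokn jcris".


Input string: 'xtbw qsw fihokn jcris'
Operation: capitalize first letter of each word
Word transformations: 'xtbw'->'Xtbw', 'qsw'->'Qsw', 'fihokn'->'Fihokn', 'jcris'->'Jcris'
Result: Xtbw Qsw Fihokn Jcris


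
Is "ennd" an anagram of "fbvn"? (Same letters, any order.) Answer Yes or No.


String 1: 'fbvn' -> sorted: 'bfnv'
String 2: 'ennd' -> sorted: 'denn'
Compare sorted forms: 'bfnv' != 'denn'
Anagram: No


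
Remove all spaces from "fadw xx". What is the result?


Input string: 'fadw xx'
Operation: remove all spaces
Words: 'fadw', 'xx'
Join without spaces: fadwxx


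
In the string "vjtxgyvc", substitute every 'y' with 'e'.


Input string: 'vjtxgyvc'
Operation: replace 'y' with 'e'
Positions of 'y': 5
After replacement: vjtxgevc


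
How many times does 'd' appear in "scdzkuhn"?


Input string: 'scdzkuhn'
Target character: 'd'
Scan each position: s[2]='d'
Matches found at indices: 2
Total: 1


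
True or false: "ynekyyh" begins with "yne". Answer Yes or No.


Input string: 'ynekyyh'
Prefix to check: 'yne'
First 3 characters of input: 'yne'
Match: True
Result: Yes


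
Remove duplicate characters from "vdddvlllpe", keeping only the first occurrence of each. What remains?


Input: 'vdddvlllpe'
Operation: keep first occurrence of each character
Scan: s[0]='v' new -> keep; s[1]='d' new -> keep; s[2]='d' seen -> skip; s[3]='d' seen -> skip; s[4]='v' seen -> skip; s[5]='l' new -> keep; s[6]='l' seen -> skip; s[7]='l' seen -> skip; s[8]='p' new -> keep; s[9]='e' new -> keep
Result: vdlpe


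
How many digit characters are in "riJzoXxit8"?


Input string: 'riJzoXxit8'
Operation: count digit characters (0-9)
Scan: 'r', 'i', 'J', 'z', 'o', 'X', 'x', 'i', 't', '8'(digit)
Digits found: 1
Result: 1


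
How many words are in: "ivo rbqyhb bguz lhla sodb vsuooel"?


Input string: 'ivo rbqyhb bguz lhla sodb vsuooel'
Operation: split by spaces
Words found: 'ivo', 'rbqyhb', 'bguz', 'lhla', 'sodb', 'vsuooel'
Word count: 6


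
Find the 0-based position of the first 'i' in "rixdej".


Input string: 'rixdej'
Target: 'i'
Scanning left to right: s[0]='r', s[1]='i'
First match at index: 1


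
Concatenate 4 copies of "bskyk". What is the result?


Input string: 'bskyk'
Operation: repeat 4 times
Concatenation: 'bskyk' + 'bskyk' + 'bskyk' + 'bskyk'
Result: bskykbskykbskykbskyk


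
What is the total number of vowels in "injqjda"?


Input string: 'injqjda'
Operation: count vowels (a, e, i, o, u)
Scan: s[0]='i' (vowel), s[1]='n', s[2]='j', s[3]='q', s[4]='j', s[5]='d', s[6]='a' (vowel)
Vowels found: 2
Result: 2


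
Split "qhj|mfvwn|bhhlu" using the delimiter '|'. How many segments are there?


Input string: 'qhj|mfvwn|bhhlu'
Delimiter: '|'
Split result: 'qhj', 'mfvwn', 'bhhlu'
Number of parts: 3


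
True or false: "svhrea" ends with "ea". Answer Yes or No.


Input string: 'svhrea'
Suffix to check: 'ea'
Last 2 characters of input: 'ea'
Match: True
Result: Yes


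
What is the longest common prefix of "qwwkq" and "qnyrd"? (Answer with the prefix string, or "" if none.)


String 1: 'qwwkq'
String 2: 'qnyrd'
Compare position by position:
pos 0: 'q' vs 'q' match
pos 1: 'w' vs 'n' differ -> stop
Longest common prefix: "q" (length 1)


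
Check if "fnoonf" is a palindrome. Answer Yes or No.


Input string: 'fnoonf'
Reversed: 'fnoonf'
Compare pairs: s[0]='f' vs s[5]='f' (match), s[1]='n' vs s[4]='n' (match), s[2]='o' vs s[3]='o' (match)
Palindrome: Yes


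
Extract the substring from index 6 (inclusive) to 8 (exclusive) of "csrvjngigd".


Input string: 'csrvjngigd'
Operation: slice [6:8]
Extract characters: s[6]='g', s[7]='i'
Result: gi


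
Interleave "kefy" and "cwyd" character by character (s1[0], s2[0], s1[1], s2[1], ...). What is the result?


String 1: 'kefy'
String 2: 'cwyd'
Operation: alternate characters
Pairs: 'k'+'c', 'e'+'w', 'f'+'y', 'y'+'d'
Result: kcewfyyd


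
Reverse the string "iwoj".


Input string: 'iwoj'
Operation: reverse character order
Original order: 'i' -> 'w' -> 'o' -> 'j'
Reversed order: 'j' -> 'o' -> 'w' -> 'i'
Result: jowi


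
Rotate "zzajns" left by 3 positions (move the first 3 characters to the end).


Input: 'zzajns', shift = 3
Operation: split at index 3 and swap parts
Front part s[0:3] = 'zza'
Back part s[3:] = 'jns'
Rotated = back + front = 'jns' + 'zza'
Result: jnszza


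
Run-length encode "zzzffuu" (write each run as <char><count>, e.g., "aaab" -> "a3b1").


Input: 'zzzffuu'
Operation: identify consecutive runs
Runs: 'zzz' -> z3, 'ff' -> f2, 'uu' -> u2
Encoded: z3f2u2


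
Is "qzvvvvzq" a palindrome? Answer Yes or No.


Input string: 'qzvvvvzq'
Reversed: 'qzvvvvzq'
Compare pairs: s[0]='q' vs s[7]='q' (match), s[1]='z' vs s[6]='z' (match), s[2]='v' vs s[5]='v' (match), s[3]='v' vs s[4]='v' (match)
Palindrome: Yes


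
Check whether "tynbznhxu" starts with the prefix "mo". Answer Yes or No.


Input string: 'tynbznhxu'
Prefix to check: 'mo'
First 2 characters of input: 'ty'
Match: False
Result: No


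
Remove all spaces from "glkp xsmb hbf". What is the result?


Input string: 'glkp xsmb hbf'
Operation: remove all spaces
Words: 'glkp', 'xsmb', 'hbf'
Join without spaces: glkpxsmbhbf


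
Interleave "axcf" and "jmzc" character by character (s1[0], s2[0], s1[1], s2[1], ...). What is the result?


String 1: 'axcf'
String 2: 'jmzc'
Operation: alternate characters
Pairs: 'a'+'j', 'x'+'m', 'c'+'z', 'f'+'c'
Result: ajxmczfc


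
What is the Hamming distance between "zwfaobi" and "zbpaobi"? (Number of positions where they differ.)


String 1: 'zwfaobi'
String 2: 'zbpaobi'
Compare each position: pos 0: 'z'=='z', pos 1: 'w'!='b', pos 2: 'f'!='p', pos 3: 'a'=='a', pos 4: 'o'=='o', pos 5: 'b'=='b', pos 6: 'i'=='i'
Differing positions: 2
Hamming distance: 2


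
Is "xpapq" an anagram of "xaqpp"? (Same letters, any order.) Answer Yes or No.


String 1: 'xaqpp' -> sorted: 'appqx'
String 2: 'xpapq' -> sorted: 'appqx'
Compare sorted forms: 'appqx' == 'appqx'
Anagram: Yes


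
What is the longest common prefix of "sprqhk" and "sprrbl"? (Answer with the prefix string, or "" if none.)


String 1: 'sprqhk'
String 2: 'sprrbl'
Compare position by position:
pos 0: 's' vs 's' match
pos 1: 'p' vs 'p' match
pos 2: 'r' vs 'r' match
pos 3: 'q' vs 'r' differ -> stop
Longest common prefix: "spr" (length 3)


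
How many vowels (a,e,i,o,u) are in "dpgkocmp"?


Input string: 'dpgkocmp'
Operation: count vowels (a, e, i, o, u)
Scan: s[0]='d', s[1]='p', s[2]='g', s[3]='k', s[4]='o' (vowel), s[5]='c', s[6]='m', s[7]='p'
Vowels found: 1
Result: 1


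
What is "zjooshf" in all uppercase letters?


Input string: 'zjooshf'
Operation: convert each letter to uppercase
Mapping: 'z'->'Z', 'j'->'J', 'o'->'O', 'o'->'O', 's'->'S', 'h'->'H', 'f'->'F'
Result: ZJOOSHF


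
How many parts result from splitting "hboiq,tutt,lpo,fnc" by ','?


Input string: 'hboiq,tutt,lpo,fnc'
Delimiter: ','
Split result: 'hboiq', 'tutt', 'lpo', 'fnc'
Number of parts: 4


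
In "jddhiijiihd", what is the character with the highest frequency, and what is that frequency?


Input: 'jddhiijiihd'
Operation: tally each character
Counts: 'd':3, 'h':2, 'i':4, 'j':2
Maximum: 'i' appears 4 times


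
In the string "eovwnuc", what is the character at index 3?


Input string: 'eovwnuc'
Operation: get character at index 3
Index mapping: s[0]='e', s[1]='o', s[2]='v', s[3]='w'
Result: 'w'


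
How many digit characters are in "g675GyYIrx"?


Input string: 'g675GyYIrx'
Operation: count digit characters (0-9)
Scan: 'g', '6'(digit), '7'(digit), '5'(digit), 'G', 'y', 'Y', 'I', 'r', 'x'
Digits found: 3
Result: 3


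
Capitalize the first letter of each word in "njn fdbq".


Input string: 'njn fdbq'
Operation: capitalize first letter of each word
Word transformations: 'njn'->'Njn', 'fdbq'->'Fdbq'
Result: Njn Fdbq


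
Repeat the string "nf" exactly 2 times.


Input string: 'nf'
Operation: repeat 2 times
Concatenation: 'nf' + 'nf'
Result: nfnf


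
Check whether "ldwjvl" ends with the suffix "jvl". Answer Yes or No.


Input string: 'ldwjvl'
Suffix to check: 'jvl'
Last 3 characters of input: 'jvl'
Match: True
Result: Yes


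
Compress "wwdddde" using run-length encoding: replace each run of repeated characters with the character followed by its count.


Input: 'wwdddde'
Operation: identify consecutive runs
Runs: 'ww' -> w2, 'dddd' -> d4, 'e' -> e1
Encoded: w2d4e1


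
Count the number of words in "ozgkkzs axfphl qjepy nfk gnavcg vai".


Input string: 'ozgkkzs axfphl qjepy nfk gnavcg vai'
Operation: split by spaces
Words found: 'ozgkkzs', 'axfphl', 'qjepy', 'nfk', 'gnavcg', 'vai'
Word count: 6


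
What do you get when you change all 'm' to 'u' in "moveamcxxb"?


Input string: 'moveamcxxb'
Operation: replace 'm' with 'u'
Positions of 'm': 0, 5
After replacement: uoveaucxxb


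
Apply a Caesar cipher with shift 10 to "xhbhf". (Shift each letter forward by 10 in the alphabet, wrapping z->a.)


Input: 'xhbhf', shift = 10
Operation: for each letter, (position + 10) mod 26
Mapping: 'x'(23+10=33, 33 mod 26=7)->'h', 'h'(7+10=17)->'r', 'b'(1+10=11)->'l', 'h'(7+10=17)->'r', 'f'(5+10=15)->'p'
Result: hrlrp


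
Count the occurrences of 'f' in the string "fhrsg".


Input string: 'fhrsg'
Target character: 'f'
Scan each position: s[0]='f'
Matches found at indices: 0
Total: 1


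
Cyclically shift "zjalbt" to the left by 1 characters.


Input: 'zjalbt', shift = 1
Operation: split at index 1 and swap parts
Front part s[0:1] = 'z'
Back part s[1:] = 'jalbt'
Rotated = back + front = 'jalbt' + 'z'
Result: jalbtz


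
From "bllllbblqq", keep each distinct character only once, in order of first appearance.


Input: 'bllllbblqq'
Operation: keep first occurrence of each character
Scan: s[0]='b' new -> keep; s[1]='l' new -> keep; s[2]='l' seen -> skip; s[3]='l' seen -> skip; s[4]='l' seen -> skip; s[5]='b' seen -> skip; s[6]='b' seen -> skip; s[7]='l' seen -> skip; s[8]='q' new -> keep; s[9]='q' seen -> skip
Result: blq


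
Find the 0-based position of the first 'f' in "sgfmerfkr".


Input string: 'sgfmerfkr'
Target: 'f'
Scanning left to right: s[0]='s', s[1]='g', s[2]='f'
First match at index: 2


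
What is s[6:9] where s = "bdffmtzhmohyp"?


Input string: 'bdffmtzhmohyp'
Operation: slice [6:9]
Extract characters: s[6]='z', s[7]='h', s[8]='m'
Result: zhm


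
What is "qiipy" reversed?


Input string: 'qiipy'
Operation: reverse character order
Original order: 'q' -> 'i' -> 'i' -> 'p' -> 'y'
Reversed order: 'y' -> 'p' -> 'i' -> 'i' -> 'q'
Result: ypiiq


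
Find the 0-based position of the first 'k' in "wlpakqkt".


Input string: 'wlpakqkt'
Target: 'k'
Scanning left to right: s[0]='w', s[1]='l', s[2]='p', s[3]='a', s[4]='k'
First match at index: 4


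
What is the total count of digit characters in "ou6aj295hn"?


Input string: 'ou6aj295hn'
Operation: count digit characters (0-9)
Scan: 'o', 'u', '6'(digit), 'a', 'j', '2'(digit), '9'(digit), '5'(digit), 'h', 'n'
Digits found: 4
Result: 4


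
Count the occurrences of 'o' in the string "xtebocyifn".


Input string: 'xtebocyifn'
Target character: 'o'
Scan each position: s[4]='o'
Matches found at indices: 4
Total: 1


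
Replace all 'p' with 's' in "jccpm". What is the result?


Input string: 'jccpm'
Operation: replace 'p' with 's'
Positions of 'p': 3
After replacement: jccsm


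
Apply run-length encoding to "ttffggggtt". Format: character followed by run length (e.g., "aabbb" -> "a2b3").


Input: 'ttffggggtt'
Operation: identify consecutive runs
Runs: 'tt' -> t2, 'ff' -> f2, 'gggg' -> g4, 'tt' -> t2
Encoded: t2f2g4t2


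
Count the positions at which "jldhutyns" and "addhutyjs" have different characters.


String 1: 'jldhutyns'
String 2: 'addhutyjs'
Compare each position: pos 0: 'j'!='a', pos 1: 'l'!='d', pos 2: 'd'=='d', pos 3: 'h'=='h', pos 4: 'u'=='u', pos 5: 't'=='t', pos 6: 'y'=='y', pos 7: 'n'!='j', pos 8: 's'=='s'
Differing positions: 3
Hamming distance: 3


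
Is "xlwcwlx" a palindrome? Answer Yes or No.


Input string: 'xlwcwlx'
Reversed: 'xlwcwlx'
Compare pairs: s[0]='x' vs s[6]='x' (match), s[1]='l' vs s[5]='l' (match), s[2]='w' vs s[4]='w' (match)
Palindrome: Yes


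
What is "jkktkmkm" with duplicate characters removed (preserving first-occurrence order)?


Input: 'jkktkmkm'
Operation: keep first occurrence of each character
Scan: s[0]='j' new -> keep; s[1]='k' new -> keep; s[2]='k' seen -> skip; s[3]='t' new -> keep; s[4]='k' seen -> skip; s[5]='m' new -> keep; s[6]='k' seen -> skip; s[7]='m' seen -> skip
Result: jktm


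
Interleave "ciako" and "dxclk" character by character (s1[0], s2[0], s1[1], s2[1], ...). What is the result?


String 1: 'ciako'
String 2: 'dxclk'
Operation: alternate characters
Pairs: 'c'+'d', 'i'+'x', 'a'+'c', 'k'+'l', 'o'+'k'
Result: cdixacklok


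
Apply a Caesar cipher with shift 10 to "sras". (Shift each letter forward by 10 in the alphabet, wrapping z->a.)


Input: 'sras', shift = 10
Operation: for each letter, (position + 10) mod 26
Mapping: 's'(18+10=28, 28 mod 26=2)->'c', 'r'(17+10=27, 27 mod 26=1)->'b', 'a'(0+10=10)->'k', 's'(18+10=28, 28 mod 26=2)->'c'
Result: cbkc


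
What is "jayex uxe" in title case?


Input string: 'jayex uxe'
Operation: capitalize first letter of each word
Word transformations: 'jayex'->'Jayex', 'uxe'->'Uxe'
Result: Jayex Uxe


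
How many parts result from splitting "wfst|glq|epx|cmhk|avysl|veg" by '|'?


Input string: 'wfst|glq|epx|cmhk|avysl|veg'
Delimiter: '|'
Split result: 'wfst', 'glq', 'epx', 'cmhk', 'avysl', 'veg'
Number of parts: 6


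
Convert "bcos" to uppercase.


Input string: 'bcos'
Operation: convert each letter to uppercase
Mapping: 'b'->'B', 'c'->'C', 'o'->'O', 's'->'S'
Result: BCOS


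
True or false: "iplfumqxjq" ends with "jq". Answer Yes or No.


Input string: 'iplfumqxjq'
Suffix to check: 'jq'
Last 2 characters of input: 'jq'
Match: True
Result: Yes


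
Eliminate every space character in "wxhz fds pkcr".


Input string: 'wxhz fds pkcr'
Operation: remove all spaces
Words: 'wxhz', 'fds', 'pkcr'
Join without spaces: wxhzfdspkcr


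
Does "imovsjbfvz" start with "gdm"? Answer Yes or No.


Input string: 'imovsjbfvz'
Prefix to check: 'gdm'
First 3 characters of input: 'imo'
Match: False
Result: No


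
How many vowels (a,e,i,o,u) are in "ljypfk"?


Input string: 'ljypfk'
Operation: count vowels (a, e, i, o, u)
Scan: s[0]='l', s[1]='j', s[2]='y', s[3]='p', s[4]='f', s[5]='k'
Vowels found: 0
Result: 0


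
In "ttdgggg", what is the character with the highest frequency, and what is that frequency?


Input: 'ttdgggg'
Operation: tally each character
Counts: 'd':1, 'g':4, 't':2
Maximum: 'g' appears 4 times


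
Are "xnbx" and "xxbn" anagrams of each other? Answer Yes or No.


String 1: 'xnbx' -> sorted: 'bnxx'
String 2: 'xxbn' -> sorted: 'bnxx'
Compare sorted forms: 'bnxx' == 'bnxx'
Anagram: Yes


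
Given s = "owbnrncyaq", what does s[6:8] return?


Input string: 'owbnrncyaq'
Operation: slice [6:8]
Extract characters: s[6]='c', s[7]='y'
Result: cy


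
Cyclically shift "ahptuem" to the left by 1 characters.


Input: 'ahptuem', shift = 1
Operation: split at index 1 and swap parts
Front part s[0:1] = 'a'
Back part s[1:] = 'hptuem'
Rotated = back + front = 'hptuem' + 'a'
Result: hptuema


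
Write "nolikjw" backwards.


Input string: 'nolikjw'
Operation: reverse character order
Original order: 'n' -> 'o' -> 'l' -> 'i' -> 'k' -> 'j' -> 'w'
Reversed order: 'w' -> 'j' -> 'k' -> 'i' -> 'l' -> 'o' -> 'n'
Result: wjkilon


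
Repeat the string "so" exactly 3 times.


Input string: 'so'
Operation: repeat 3 times
Concatenation: 'so' + 'so' + 'so'
Result: sososo


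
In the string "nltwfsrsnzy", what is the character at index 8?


Input string: 'nltwfsrsnzy'
Operation: get character at index 8
Index mapping: s[0]='n', s[1]='l', s[2]='t', s[3]='w', s[4]='f', s[5]='s', s[6]='r', s[7]='s', s[8]='n'
Result: 'n'


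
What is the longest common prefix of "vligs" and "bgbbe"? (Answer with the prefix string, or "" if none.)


String 1: 'vligs'
String 2: 'bgbbe'
Compare position by position:
pos 0: 'v' vs 'b' differ -> stop
Longest common prefix: "" (length 0)


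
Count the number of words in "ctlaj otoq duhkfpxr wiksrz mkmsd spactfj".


Input string: 'ctlaj otoq duhkfpxr wiksrz mkmsd spactfj'
Operation: split by spaces
Words found: 'ctlaj', 'otoq', 'duhkfpxr', 'wiksrz', 'mkmsd', 'spactfj'
Word count: 6


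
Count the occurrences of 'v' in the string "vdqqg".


Input string: 'vdqqg'
Target character: 'v'
Scan each position: s[0]='v'
Matches found at indices: 0
Total: 1


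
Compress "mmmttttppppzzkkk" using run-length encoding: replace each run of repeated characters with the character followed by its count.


Input: 'mmmttttppppzzkkk'
Operation: identify consecutive runs
Runs: 'mmm' -> m3, 'tttt' -> t4, 'pppp' -> p4, 'zz' -> z2, 'kkk' -> k3
Encoded: m3t4p4z2k3
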